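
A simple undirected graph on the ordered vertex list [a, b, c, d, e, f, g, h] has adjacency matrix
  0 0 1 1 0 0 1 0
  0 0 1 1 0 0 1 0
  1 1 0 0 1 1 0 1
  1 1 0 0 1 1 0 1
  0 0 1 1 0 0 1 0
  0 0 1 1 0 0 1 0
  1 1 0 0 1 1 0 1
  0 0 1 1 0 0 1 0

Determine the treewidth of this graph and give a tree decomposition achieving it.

The largest bag has 4 vertices, giving width 3; this decomposition certifies tw(G) ≤ 3. For the lower bound: the 4 vertex sets {g,h}, {d,f}, {c}, {b} are disjoint, each induces a connected subgraph, and every pair is joined by at least one edge of G. Contracting each set to a single vertex therefore yields K_{4} as a minor, and since treewidth is minor-monotone, tw(G) ≥ tw(K_{4}) = 3. Hence tw(G) = 3 exactly.

Treewidth 3.
One optimal decomposition is:
Bags: B1 = {c, d, g, h}  B2 = {c, d, f, g}  B3 = {b, c, d, g}  B4 = {a, c, d, g}  B5 = {c, d, e, g}
Tree: B1–B2, B2–B3, B3–B4, B4–B5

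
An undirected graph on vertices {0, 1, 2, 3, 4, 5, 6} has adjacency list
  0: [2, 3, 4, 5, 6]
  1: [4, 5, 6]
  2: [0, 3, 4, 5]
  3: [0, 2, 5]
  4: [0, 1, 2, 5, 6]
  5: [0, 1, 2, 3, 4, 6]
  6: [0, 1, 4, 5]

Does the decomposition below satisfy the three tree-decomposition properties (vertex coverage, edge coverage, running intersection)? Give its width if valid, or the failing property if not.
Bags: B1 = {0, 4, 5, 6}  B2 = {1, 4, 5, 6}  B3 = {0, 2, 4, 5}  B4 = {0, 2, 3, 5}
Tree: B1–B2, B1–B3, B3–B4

Every vertex of G appears in some bag (union = {0, 1, 2, 3, 4, 5, 6}); every edge is covered by a bag; and for each vertex v the set of bags containing v is connected in the bag tree. The decomposition is therefore valid. The largest bag has 4 vertices, so the width is 3.

Yes; width 3.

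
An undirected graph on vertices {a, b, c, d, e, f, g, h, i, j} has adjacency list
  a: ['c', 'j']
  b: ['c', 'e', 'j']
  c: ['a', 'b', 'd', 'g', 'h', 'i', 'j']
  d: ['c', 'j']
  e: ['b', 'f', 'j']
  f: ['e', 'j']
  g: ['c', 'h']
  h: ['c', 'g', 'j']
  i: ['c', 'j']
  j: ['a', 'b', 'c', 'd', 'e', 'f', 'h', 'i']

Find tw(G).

A width-2 tree decomposition is:
Bags: B1 = {c, h, j}  B2 = {b, c, j}  B3 = {c, i, j}  B4 = {b, e, j}  B5 = {c, d, j}  B6 = {e, f, j}  B7 = {a, c, j}  B8 = {c, g, h}
Tree: B1–B2, B2–B3, B2–B4, B1–B5, B4–B6, B5–B7, B1–B8
The largest bag has 3 vertices, giving width 2; this decomposition certifies tw(G) ≤ 2. On the other hand G contains the 3-clique {c, g, h}. A clique must lie in a single bag of any decomposition, so no decomposition can have width below 2. Combining the bounds, tw(G) = 2.

2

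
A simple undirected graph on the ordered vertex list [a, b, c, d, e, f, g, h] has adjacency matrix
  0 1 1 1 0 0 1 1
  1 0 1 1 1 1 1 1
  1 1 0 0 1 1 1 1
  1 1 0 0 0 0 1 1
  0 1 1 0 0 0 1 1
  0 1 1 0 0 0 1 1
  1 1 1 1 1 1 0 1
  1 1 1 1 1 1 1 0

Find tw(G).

A width-4 tree decomposition is:
Bags: B1 = {b, c, e, g, h}  B2 = {a, b, c, g, h}  B3 = {a, b, d, g, h}  B4 = {b, c, f, g, h}
Tree: B1–B2, B2–B3, B1–B4
Every bag has size at most 5, so the width is 5 − 1 = 4 and tw(G) ≤ 4. Conversely, {a, b, d, g, h} is a clique of size 5, and the vertices of any clique must share a bag in every tree decomposition; so some bag has ≥ 5 vertices and tw(G) ≥ 4. The upper and lower bounds meet at 4, so that is the treewidth.

4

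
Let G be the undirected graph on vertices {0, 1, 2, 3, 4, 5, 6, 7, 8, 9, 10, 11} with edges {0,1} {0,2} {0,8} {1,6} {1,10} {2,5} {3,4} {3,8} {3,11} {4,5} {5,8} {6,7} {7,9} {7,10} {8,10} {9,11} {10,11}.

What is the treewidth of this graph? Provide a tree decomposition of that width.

Treewidth 3.
One such decomposition:
Bags: B1 = {6, 7, 9, 11}  B2 = {6, 7, 10, 11}  B3 = {1, 6, 10, 11}  B4 = {1, 3, 10, 11}  B5 = {1, 3, 8, 10}  B6 = {0, 1, 3, 8}  B7 = {0, 3, 4, 8}  B8 = {0, 4, 5, 8}  B9 = {0, 2, 4, 5}
Tree: B1–B2, B2–B3, B3–B4, B4–B5, B5–B6, B6–B7, B7–B8, B8–B9

Every bag has size at most 4, so the width is 4 − 1 = 3 and tw(G) ≤ 3. For the lower bound: the 4 vertex sets {6,7,9}, {11}, {10}, {0,1,3,8} are disjoint, each induces a connected subgraph, and every pair is joined by at least one edge of G. Contracting each set to a single vertex therefore yields K_{4} as a minor, and since treewidth is minor-monotone, tw(G) ≥ tw(K_{4}) = 3. Therefore the treewidth is 3.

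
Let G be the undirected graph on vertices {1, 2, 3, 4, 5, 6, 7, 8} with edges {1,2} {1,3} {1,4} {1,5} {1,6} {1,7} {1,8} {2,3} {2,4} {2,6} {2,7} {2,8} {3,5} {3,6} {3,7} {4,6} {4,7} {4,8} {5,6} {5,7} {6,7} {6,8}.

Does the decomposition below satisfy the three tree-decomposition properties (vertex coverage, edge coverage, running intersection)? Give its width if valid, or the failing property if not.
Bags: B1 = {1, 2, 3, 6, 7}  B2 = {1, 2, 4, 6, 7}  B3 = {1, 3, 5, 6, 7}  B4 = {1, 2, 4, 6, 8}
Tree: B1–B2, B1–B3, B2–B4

Every vertex of G appears in some bag (union = {1, 2, 3, 4, 5, 6, 7, 8}); every edge is covered by a bag; and for each vertex v the set of bags containing v is connected in the bag tree. The decomposition is therefore valid. The largest bag has 5 vertices, so the width is 4.

Yes; width 4.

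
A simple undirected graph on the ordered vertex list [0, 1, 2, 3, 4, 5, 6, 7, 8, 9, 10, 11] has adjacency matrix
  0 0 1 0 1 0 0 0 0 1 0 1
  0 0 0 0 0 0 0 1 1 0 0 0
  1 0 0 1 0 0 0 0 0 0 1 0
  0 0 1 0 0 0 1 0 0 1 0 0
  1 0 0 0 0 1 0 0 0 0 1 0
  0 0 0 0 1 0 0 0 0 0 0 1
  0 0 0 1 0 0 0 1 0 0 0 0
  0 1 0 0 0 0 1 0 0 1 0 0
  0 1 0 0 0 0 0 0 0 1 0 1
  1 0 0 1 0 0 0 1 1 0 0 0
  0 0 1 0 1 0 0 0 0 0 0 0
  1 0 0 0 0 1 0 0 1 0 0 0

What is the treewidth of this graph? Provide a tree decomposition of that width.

Treewidth 3.
One optimal decomposition is:
Bags: B1 = {1, 3, 6, 7}  B2 = {1, 3, 7, 9}  B3 = {1, 3, 8, 9}  B4 = {2, 3, 8, 9}  B5 = {0, 2, 8, 9}  B6 = {0, 2, 8, 11}  B7 = {0, 2, 10, 11}  B8 = {0, 4, 10, 11}  B9 = {4, 5, 10, 11}
Tree: B1–B2, B2–B3, B3–B4, B4–B5, B5–B6, B6–B7, B7–B8, B8–B9

Every bag has size at most 4, so the width is 4 − 1 = 3 and tw(G) ≤ 3. For the lower bound: the 4 vertex sets {1,6,7}, {3}, {9}, {0,2,8,11} are disjoint, each induces a connected subgraph, and every pair is joined by at least one edge of G. Contracting each set to a single vertex therefore yields K_{4} as a minor, and since treewidth is minor-monotone, tw(G) ≥ tw(K_{4}) = 3. The upper and lower bounds meet at 3, so that is the treewidth.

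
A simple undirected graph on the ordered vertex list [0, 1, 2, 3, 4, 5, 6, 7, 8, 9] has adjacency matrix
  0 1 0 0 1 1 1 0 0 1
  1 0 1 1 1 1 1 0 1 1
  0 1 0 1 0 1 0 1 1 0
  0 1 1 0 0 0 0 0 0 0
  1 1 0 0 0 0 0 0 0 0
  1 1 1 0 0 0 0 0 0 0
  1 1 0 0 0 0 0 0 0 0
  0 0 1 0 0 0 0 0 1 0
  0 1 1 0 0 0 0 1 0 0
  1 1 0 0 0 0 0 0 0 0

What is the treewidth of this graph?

A width-2 tree decomposition is:
Bags: B1 = {0, 1, 5}  B2 = {0, 1, 9}  B3 = {1, 2, 5}  B4 = {1, 2, 3}  B5 = {0, 1, 4}  B6 = {1, 2, 8}  B7 = {2, 7, 8}  B8 = {0, 1, 6}
Tree: B1–B2, B1–B3, B3–B4, B2–B5, B3–B6, B6–B7, B2–B8
The largest bag has 3 vertices, giving width 2; this decomposition certifies tw(G) ≤ 2. Conversely, {0, 1, 9} is a clique of size 3, and the vertices of any clique must share a bag in every tree decomposition; so some bag has ≥ 3 vertices and tw(G) ≥ 2. Hence tw(G) = 2 exactly.

2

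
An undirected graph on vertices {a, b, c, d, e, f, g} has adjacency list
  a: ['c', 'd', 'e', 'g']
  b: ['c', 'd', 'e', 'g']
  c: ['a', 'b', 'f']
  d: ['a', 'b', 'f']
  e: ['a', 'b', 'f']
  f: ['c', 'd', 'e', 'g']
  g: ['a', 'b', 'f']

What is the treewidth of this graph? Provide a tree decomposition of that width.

Every bag has size at most 4, so the width is 4 − 1 = 3 and tw(G) ≤ 3. For the lower bound: the 4 vertex sets {a,e}, {b,g}, {f}, {d} are disjoint, each induces a connected subgraph, and every pair is joined by at least one edge of G. Contracting each set to a single vertex therefore yields K_{4} as a minor, and since treewidth is minor-monotone, tw(G) ≥ tw(K_{4}) = 3. Hence tw(G) = 3 exactly.

Treewidth 3.
One optimal decomposition is:
Bags: B1 = {a, b, e, f}  B2 = {a, b, f, g}  B3 = {a, b, d, f}  B4 = {a, b, c, f}
Tree: B1–B2, B2–B3, B3–B4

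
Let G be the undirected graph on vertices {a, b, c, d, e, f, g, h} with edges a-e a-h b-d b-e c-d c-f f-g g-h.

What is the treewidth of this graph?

A width-2 tree decomposition is:
Bags: B1 = {b, d, e}  B2 = {c, d, e}  B3 = {c, e, f}  B4 = {e, f, g}  B5 = {e, g, h}  B6 = {a, e, h}
Tree: B1–B2, B2–B3, B3–B4, B4–B5, B5–B6
Every bag has size at most 3, so the width is 3 − 1 = 2 and tw(G) ≤ 2. For the lower bound, G contains the cycle e–b–d–c–f–g–h–a–e, so G is not a forest; only forests have treewidth ≤ 1, hence tw(G) ≥ 2. Combining the bounds, tw(G) = 2.

2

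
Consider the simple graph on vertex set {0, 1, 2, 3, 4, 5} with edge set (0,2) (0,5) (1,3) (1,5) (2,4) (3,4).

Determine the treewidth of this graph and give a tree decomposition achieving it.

The largest bag has 3 vertices, giving width 2; this decomposition certifies tw(G) ≤ 2. For the lower bound, G contains the cycle 4–3–1–5–0–2–4, so G is not a forest; only forests have treewidth ≤ 1, hence tw(G) ≥ 2. Hence tw(G) = 2 exactly.

Treewidth 2.
One optimal decomposition is:
Bags: B1 = {1, 3, 4}  B2 = {1, 4, 5}  B3 = {0, 4, 5}  B4 = {0, 2, 4}
Tree: B1–B2, B2–B3, B3–B4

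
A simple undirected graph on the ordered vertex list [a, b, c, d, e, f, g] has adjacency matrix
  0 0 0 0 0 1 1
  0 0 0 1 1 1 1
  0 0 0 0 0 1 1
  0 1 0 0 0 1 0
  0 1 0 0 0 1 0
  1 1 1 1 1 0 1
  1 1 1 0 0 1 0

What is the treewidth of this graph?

2

A width-2 tree decomposition is:
Bags: B1 = {b, f, g}  B2 = {b, e, f}  B3 = {c, f, g}  B4 = {a, f, g}  B5 = {b, d, f}
Tree: B1–B2, B1–B3, B3–B4, B2–B5
Every bag has size at most 3, so the width is 3 − 1 = 2 and tw(G) ≤ 2. For the lower bound, the 3 vertices {b, d, f} are pairwise adjacent, and any tree decomposition puts a clique entirely inside one bag — forcing width ≥ 2. Hence tw(G) = 2 exactly.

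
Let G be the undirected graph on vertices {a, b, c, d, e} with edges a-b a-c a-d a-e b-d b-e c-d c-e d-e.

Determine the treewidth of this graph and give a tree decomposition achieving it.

Treewidth 3.
Bags: B1 = {a, b, d, e}  B2 = {a, c, d, e}
Tree: B1–B2

The largest bag has 4 vertices, giving width 3; this decomposition certifies tw(G) ≤ 3. Conversely, {a, c, d, e} is a clique of size 4, and the vertices of any clique must share a bag in every tree decomposition; so some bag has ≥ 4 vertices and tw(G) ≥ 3. Hence tw(G) = 3 exactly.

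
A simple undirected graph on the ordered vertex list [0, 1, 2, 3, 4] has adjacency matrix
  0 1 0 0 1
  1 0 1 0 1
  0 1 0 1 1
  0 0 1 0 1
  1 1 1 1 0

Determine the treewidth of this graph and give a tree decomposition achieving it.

Each bag holds 3 vertices, so the decomposition has width 2, which upper-bounds the treewidth. On the other hand G contains the 3-clique {0, 1, 4}. A clique must lie in a single bag of any decomposition, so no decomposition can have width below 2. Therefore the treewidth is 2.

Treewidth 2.
Bags: B1 = {1, 2, 4}  B2 = {2, 3, 4}  B3 = {0, 1, 4}
Tree: B1–B2, B1–B3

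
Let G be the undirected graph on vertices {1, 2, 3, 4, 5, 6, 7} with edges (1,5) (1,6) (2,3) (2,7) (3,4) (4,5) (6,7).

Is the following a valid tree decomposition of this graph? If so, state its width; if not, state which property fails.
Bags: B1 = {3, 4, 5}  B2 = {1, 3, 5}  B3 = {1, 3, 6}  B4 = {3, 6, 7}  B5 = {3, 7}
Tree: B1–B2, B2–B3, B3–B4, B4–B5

No — vertex 2 appears in no bag.

A tree decomposition must satisfy three properties: every vertex lies in some bag; for every edge, both endpoints lie together in some bag; and for every vertex, the bags containing it form a connected subtree. Here vertex 2 appears in no bag, so the decomposition is invalid.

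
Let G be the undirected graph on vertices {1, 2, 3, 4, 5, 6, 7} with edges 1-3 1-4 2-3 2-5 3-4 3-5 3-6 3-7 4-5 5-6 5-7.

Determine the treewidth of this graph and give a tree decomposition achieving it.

Each bag holds 3 vertices, so the decomposition has width 2, which upper-bounds the treewidth. For the lower bound, the 3 vertices {1, 3, 4} are pairwise adjacent, and any tree decomposition puts a clique entirely inside one bag — forcing width ≥ 2. Combining the bounds, tw(G) = 2.

Treewidth 2.
One such decomposition:
Bags: B1 = {2, 3, 5}  B2 = {3, 5, 6}  B3 = {3, 5, 7}  B4 = {3, 4, 5}  B5 = {1, 3, 4}
Tree: B1–B2, B2–B3, B3–B4, B4–B5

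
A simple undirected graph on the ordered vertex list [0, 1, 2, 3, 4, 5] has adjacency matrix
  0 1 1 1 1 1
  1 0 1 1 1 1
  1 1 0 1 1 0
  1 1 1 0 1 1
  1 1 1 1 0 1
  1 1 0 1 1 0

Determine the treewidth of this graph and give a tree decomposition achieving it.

Treewidth 4.
Bags: B1 = {0, 1, 2, 3, 4}  B2 = {0, 1, 3, 4, 5}
Tree: B1–B2

Each bag holds 5 vertices, so the decomposition has width 4, which upper-bounds the treewidth. Conversely, {0, 1, 2, 3, 4} is a clique of size 5, and the vertices of any clique must share a bag in every tree decomposition; so some bag has ≥ 5 vertices and tw(G) ≥ 4. The upper and lower bounds meet at 4, so that is the treewidth.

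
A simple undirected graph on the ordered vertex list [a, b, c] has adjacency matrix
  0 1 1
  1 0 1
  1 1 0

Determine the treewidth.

2

A width-2 tree decomposition is:
Bags: B1 = {a, b, c}
Tree: (single bag)
A single bag containing all 3 vertices is trivially a valid decomposition of width 2. On the other hand G contains the 3-clique {a, b, c}. A clique must lie in a single bag of any decomposition, so no decomposition can have width below 2. Combining the bounds, tw(G) = 2.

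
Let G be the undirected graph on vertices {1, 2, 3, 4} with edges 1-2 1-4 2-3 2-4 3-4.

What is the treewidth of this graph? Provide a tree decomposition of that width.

The largest bag has 3 vertices, giving width 2; this decomposition certifies tw(G) ≤ 2. On the other hand G contains the 3-clique {1, 2, 4}. A clique must lie in a single bag of any decomposition, so no decomposition can have width below 2. Combining the bounds, tw(G) = 2.

Treewidth 2.
Bags: B1 = {1, 2, 4}  B2 = {2, 3, 4}
Tree: B1–B2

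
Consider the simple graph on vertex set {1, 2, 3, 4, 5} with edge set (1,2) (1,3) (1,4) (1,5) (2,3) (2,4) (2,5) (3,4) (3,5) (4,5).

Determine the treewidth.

4

A width-4 tree decomposition is:
Bags: B1 = {1, 2, 3, 4, 5}
Tree: (single bag)
A single bag containing all 5 vertices is trivially a valid decomposition of width 4. On the other hand G contains the 5-clique {1, 2, 3, 4, 5}. A clique must lie in a single bag of any decomposition, so no decomposition can have width below 4. Therefore the treewidth is 4.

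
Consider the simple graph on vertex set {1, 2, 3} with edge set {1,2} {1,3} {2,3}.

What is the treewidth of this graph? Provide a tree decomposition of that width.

Treewidth 2.
Bags: B1 = {1, 2, 3}
Tree: (single bag)

With just one bag of size 3, the width is 3 − 1 = 2, so tw(G) ≤ 2. Conversely, {1, 2, 3} is a clique of size 3, and the vertices of any clique must share a bag in every tree decomposition; so some bag has ≥ 3 vertices and tw(G) ≥ 2. Therefore the treewidth is 2.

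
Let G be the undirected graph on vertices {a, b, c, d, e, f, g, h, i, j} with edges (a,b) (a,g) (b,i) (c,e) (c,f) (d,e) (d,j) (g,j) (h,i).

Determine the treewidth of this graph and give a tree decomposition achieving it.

Treewidth 1.
One optimal decomposition is:
Bags: B1 = {c, f}  B2 = {c, e}  B3 = {d, e}  B4 = {d, j}  B5 = {g, j}  B6 = {a, g}  B7 = {a, b}  B8 = {b, i}  B9 = {h, i}
Tree: B1–B2, B2–B3, B3–B4, B4–B5, B5–B6, B6–B7, B7–B8, B8–B9

Each bag holds 2 vertices, so the decomposition has width 1, which upper-bounds the treewidth. Since G has at least one edge (e.g. f–c), it is not an edgeless graph, so tw(G) ≥ 1. Hence tw(G) = 1 exactly.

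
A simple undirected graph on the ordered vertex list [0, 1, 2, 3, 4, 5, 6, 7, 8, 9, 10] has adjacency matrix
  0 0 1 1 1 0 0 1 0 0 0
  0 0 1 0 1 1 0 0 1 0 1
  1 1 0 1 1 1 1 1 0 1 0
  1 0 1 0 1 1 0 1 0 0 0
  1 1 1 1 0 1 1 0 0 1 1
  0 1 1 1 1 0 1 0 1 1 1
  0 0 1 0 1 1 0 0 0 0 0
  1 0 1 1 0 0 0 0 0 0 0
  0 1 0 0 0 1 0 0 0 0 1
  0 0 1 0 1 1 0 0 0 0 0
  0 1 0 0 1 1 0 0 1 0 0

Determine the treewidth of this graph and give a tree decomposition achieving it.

The largest bag has 4 vertices, giving width 3; this decomposition certifies tw(G) ≤ 3. Conversely, {1, 5, 8, 10} is a clique of size 4, and the vertices of any clique must share a bag in every tree decomposition; so some bag has ≥ 4 vertices and tw(G) ≥ 3. The upper and lower bounds meet at 3, so that is the treewidth.

Treewidth 3.
One such decomposition:
Bags: B1 = {2, 4, 5, 6}  B2 = {2, 3, 4, 5}  B3 = {0, 2, 3, 4}  B4 = {1, 2, 4, 5}  B5 = {1, 4, 5, 10}  B6 = {1, 5, 8, 10}  B7 = {2, 4, 5, 9}  B8 = {0, 2, 3, 7}
Tree: B1–B2, B2–B3, B1–B4, B4–B5, B5–B6, B4–B7, B3–B8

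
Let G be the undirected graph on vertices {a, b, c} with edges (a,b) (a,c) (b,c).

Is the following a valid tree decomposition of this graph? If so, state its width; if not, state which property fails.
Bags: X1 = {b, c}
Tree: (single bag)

No — vertex a appears in no bag.

A tree decomposition must satisfy three properties: every vertex lies in some bag; for every edge, both endpoints lie together in some bag; and for every vertex, the bags containing it form a connected subtree. Here vertex a appears in no bag, so the decomposition is invalid.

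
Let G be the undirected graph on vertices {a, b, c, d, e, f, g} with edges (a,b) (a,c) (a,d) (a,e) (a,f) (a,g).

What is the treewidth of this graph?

A width-1 tree decomposition is:
Bags: B1 = {a, c}  B2 = {a, f}  B3 = {a, b}  B4 = {a, g}  B5 = {a, e}  B6 = {a, d}
Tree: B1–B2, B1–B3, B2–B4, B4–B5, B5–B6
Every bag has size at most 2, so the width is 2 − 1 = 1 and tw(G) ≤ 1. Since G has at least one edge (e.g. c–a), it is not an edgeless graph, so tw(G) ≥ 1. The upper and lower bounds meet at 1, so that is the treewidth.

1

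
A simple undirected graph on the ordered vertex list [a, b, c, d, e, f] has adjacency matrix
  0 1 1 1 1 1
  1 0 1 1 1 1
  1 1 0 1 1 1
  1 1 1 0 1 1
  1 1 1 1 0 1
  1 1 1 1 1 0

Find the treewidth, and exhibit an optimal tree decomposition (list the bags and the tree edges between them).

With just one bag of size 6, the width is 6 − 1 = 5, so tw(G) ≤ 5. For the lower bound, the 6 vertices {a, b, c, d, e, f} are pairwise adjacent, and any tree decomposition puts a clique entirely inside one bag — forcing width ≥ 5. Combining the bounds, tw(G) = 5.

Treewidth 5.
One optimal decomposition is:
Bags: B1 = {a, b, c, d, e, f}
Tree: (single bag)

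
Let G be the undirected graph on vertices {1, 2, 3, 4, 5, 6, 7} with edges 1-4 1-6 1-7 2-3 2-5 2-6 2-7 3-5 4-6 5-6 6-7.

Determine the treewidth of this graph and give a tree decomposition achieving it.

The largest bag has 3 vertices, giving width 2; this decomposition certifies tw(G) ≤ 2. On the other hand G contains the 3-clique {2, 3, 5}. A clique must lie in a single bag of any decomposition, so no decomposition can have width below 2. Therefore the treewidth is 2.

Treewidth 2.
One optimal decomposition is:
Bags: B1 = {2, 6, 7}  B2 = {2, 5, 6}  B3 = {2, 3, 5}  B4 = {1, 6, 7}  B5 = {1, 4, 6}
Tree: B1–B2, B2–B3, B1–B4, B4–B5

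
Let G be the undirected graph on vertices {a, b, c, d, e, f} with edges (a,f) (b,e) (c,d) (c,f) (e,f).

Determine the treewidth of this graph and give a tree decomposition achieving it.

Treewidth 1.
Bags: B1 = {e, f}  B2 = {c, f}  B3 = {a, f}  B4 = {c, d}  B5 = {b, e}
Tree: B1–B2, B2–B3, B2–B4, B1–B5

The largest bag has 2 vertices, giving width 1; this decomposition certifies tw(G) ≤ 1. Any graph with an edge has treewidth ≥ 1, and G has the edge f–e. Combining the bounds, tw(G) = 1.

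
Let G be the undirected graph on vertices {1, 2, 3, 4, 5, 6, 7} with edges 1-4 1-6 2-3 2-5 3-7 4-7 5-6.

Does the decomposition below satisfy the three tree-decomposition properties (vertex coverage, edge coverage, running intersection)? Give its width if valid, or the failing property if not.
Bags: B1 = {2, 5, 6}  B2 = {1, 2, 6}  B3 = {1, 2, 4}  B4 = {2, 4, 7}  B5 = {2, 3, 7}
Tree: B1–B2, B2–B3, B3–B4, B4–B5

Vertex coverage: the bags together contain {1, 2, 3, 4, 5, 6, 7}, the full vertex set. Edge coverage: each edge of G has both endpoints in at least one bag. Running intersection: for every vertex, the bags containing it form a connected subtree. All three properties hold, so this is a valid tree decomposition of width max|bag| − 1 = 2, and hence tw(G) ≤ 2.

Yes; width 2.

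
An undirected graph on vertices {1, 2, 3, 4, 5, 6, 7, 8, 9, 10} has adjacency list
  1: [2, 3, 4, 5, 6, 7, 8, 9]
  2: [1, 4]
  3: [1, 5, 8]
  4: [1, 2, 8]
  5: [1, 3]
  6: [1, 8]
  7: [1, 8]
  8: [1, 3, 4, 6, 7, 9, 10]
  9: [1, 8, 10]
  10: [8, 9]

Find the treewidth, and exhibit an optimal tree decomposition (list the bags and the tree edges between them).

Each bag holds 3 vertices, so the decomposition has width 2, which upper-bounds the treewidth. For the lower bound, the 3 vertices {1, 3, 8} are pairwise adjacent, and any tree decomposition puts a clique entirely inside one bag — forcing width ≥ 2. Therefore the treewidth is 2.

Treewidth 2.
One optimal decomposition is:
Bags: B1 = {1, 4, 8}  B2 = {1, 3, 8}  B3 = {1, 3, 5}  B4 = {1, 8, 9}  B5 = {1, 6, 8}  B6 = {1, 7, 8}  B7 = {1, 2, 4}  B8 = {8, 9, 10}
Tree: B1–B2, B2–B3, B1–B4, B2–B5, B2–B6, B1–B7, B4–B8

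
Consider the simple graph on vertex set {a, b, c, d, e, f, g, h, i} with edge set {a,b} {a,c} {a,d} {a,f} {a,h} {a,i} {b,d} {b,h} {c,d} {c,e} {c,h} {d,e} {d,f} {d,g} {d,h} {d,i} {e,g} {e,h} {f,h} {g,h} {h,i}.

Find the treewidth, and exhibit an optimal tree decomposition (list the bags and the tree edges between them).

Treewidth 3.
Bags: B1 = {a, c, d, h}  B2 = {a, b, d, h}  B3 = {a, d, h, i}  B4 = {a, d, f, h}  B5 = {c, d, e, h}  B6 = {d, e, g, h}
Tree: B1–B2, B2–B3, B3–B4, B1–B5, B5–B6

The largest bag has 4 vertices, giving width 3; this decomposition certifies tw(G) ≤ 3. On the other hand G contains the 4-clique {d, e, g, h}. A clique must lie in a single bag of any decomposition, so no decomposition can have width below 3. Hence tw(G) = 3 exactly.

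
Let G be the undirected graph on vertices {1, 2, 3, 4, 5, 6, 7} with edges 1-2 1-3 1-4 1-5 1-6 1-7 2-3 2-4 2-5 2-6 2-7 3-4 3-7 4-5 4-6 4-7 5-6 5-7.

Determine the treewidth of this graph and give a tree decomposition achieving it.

Treewidth 4.
One optimal decomposition is:
Bags: B1 = {1, 2, 4, 5, 6}  B2 = {1, 2, 4, 5, 7}  B3 = {1, 2, 3, 4, 7}
Tree: B1–B2, B2–B3

Each bag holds 5 vertices, so the decomposition has width 4, which upper-bounds the treewidth. Conversely, {1, 2, 3, 4, 7} is a clique of size 5, and the vertices of any clique must share a bag in every tree decomposition; so some bag has ≥ 5 vertices and tw(G) ≥ 4. Hence tw(G) = 4 exactly.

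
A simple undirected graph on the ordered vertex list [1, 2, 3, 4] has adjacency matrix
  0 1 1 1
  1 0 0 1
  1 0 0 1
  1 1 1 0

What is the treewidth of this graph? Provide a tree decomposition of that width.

Every bag has size at most 3, so the width is 3 − 1 = 2 and tw(G) ≤ 2. On the other hand G contains the 3-clique {1, 2, 4}. A clique must lie in a single bag of any decomposition, so no decomposition can have width below 2. Hence tw(G) = 2 exactly.

Treewidth 2.
One such decomposition:
Bags: B1 = {1, 3, 4}  B2 = {1, 2, 4}
Tree: B1–B2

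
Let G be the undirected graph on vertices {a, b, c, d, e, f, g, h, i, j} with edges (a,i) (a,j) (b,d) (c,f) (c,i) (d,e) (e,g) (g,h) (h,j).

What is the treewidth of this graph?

A width-1 tree decomposition is:
Bags: B1 = {c, f}  B2 = {c, i}  B3 = {a, i}  B4 = {a, j}  B5 = {h, j}  B6 = {g, h}  B7 = {e, g}  B8 = {d, e}  B9 = {b, d}
Tree: B1–B2, B2–B3, B3–B4, B4–B5, B5–B6, B6–B7, B7–B8, B8–B9
The largest bag has 2 vertices, giving width 1; this decomposition certifies tw(G) ≤ 1. G has an edge, so its treewidth is at least 1. The upper and lower bounds meet at 1, so that is the treewidth.

1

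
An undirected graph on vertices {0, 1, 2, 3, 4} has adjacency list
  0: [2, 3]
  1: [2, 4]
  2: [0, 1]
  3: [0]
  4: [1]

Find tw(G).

A width-1 tree decomposition is:
Bags: B1 = {1, 4}  B2 = {1, 2}  B3 = {0, 2}  B4 = {0, 3}
Tree: B1–B2, B2–B3, B3–B4
Each bag holds 2 vertices, so the decomposition has width 1, which upper-bounds the treewidth. Any graph with an edge has treewidth ≥ 1, and G has the edge 4–1. Therefore the treewidth is 1.

1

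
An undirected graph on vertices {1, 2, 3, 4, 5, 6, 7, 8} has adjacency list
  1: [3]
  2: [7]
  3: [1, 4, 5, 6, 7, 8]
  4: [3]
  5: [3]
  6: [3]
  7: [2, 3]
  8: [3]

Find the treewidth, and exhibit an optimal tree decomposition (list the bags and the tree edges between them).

Treewidth 1.
Bags: B1 = {2, 7}  B2 = {3, 7}  B3 = {3, 4}  B4 = {3, 6}  B5 = {3, 5}  B6 = {1, 3}  B7 = {3, 8}
Tree: B1–B2, B2–B3, B3–B4, B4–B5, B5–B6, B2–B7

Each bag holds 2 vertices, so the decomposition has width 1, which upper-bounds the treewidth. Since G has at least one edge (e.g. 7–2), it is not an edgeless graph, so tw(G) ≥ 1. Combining the bounds, tw(G) = 1.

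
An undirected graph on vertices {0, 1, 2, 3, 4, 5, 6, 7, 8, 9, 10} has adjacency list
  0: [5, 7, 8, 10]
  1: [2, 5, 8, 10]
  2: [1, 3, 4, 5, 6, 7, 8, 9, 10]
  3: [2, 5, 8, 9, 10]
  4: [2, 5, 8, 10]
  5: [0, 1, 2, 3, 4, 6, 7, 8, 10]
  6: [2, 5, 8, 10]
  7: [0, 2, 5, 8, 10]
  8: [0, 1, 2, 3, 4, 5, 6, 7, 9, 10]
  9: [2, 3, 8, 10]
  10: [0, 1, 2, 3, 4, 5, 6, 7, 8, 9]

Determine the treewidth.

A width-4 tree decomposition is:
Bags: B1 = {1, 2, 5, 8, 10}  B2 = {2, 5, 7, 8, 10}  B3 = {2, 3, 5, 8, 10}  B4 = {2, 3, 8, 9, 10}  B5 = {2, 4, 5, 8, 10}  B6 = {0, 5, 7, 8, 10}  B7 = {2, 5, 6, 8, 10}
Tree: B1–B2, B1–B3, B3–B4, B3–B5, B2–B6, B1–B7
Every bag has size at most 5, so the width is 5 − 1 = 4 and tw(G) ≤ 4. Conversely, {0, 5, 7, 8, 10} is a clique of size 5, and the vertices of any clique must share a bag in every tree decomposition; so some bag has ≥ 5 vertices and tw(G) ≥ 4. Therefore the treewidth is 4.

4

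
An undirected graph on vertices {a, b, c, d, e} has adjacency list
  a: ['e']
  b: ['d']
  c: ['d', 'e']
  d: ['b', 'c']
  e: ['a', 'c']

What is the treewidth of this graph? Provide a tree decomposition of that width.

Treewidth 1.
One optimal decomposition is:
Bags: B1 = {a, e}  B2 = {c, e}  B3 = {c, d}  B4 = {b, d}
Tree: B1–B2, B2–B3, B3–B4

The largest bag has 2 vertices, giving width 1; this decomposition certifies tw(G) ≤ 1. Any graph with an edge has treewidth ≥ 1, and G has the edge a–e. The upper and lower bounds meet at 1, so that is the treewidth.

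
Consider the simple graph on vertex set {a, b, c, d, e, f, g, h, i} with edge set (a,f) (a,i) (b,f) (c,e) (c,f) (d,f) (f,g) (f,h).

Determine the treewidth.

1

A width-1 tree decomposition is:
Bags: B1 = {d, f}  B2 = {a, f}  B3 = {f, g}  B4 = {b, f}  B5 = {c, f}  B6 = {f, h}  B7 = {c, e}  B8 = {a, i}
Tree: B1–B2, B2–B3, B2–B4, B4–B5, B2–B6, B5–B7, B2–B8
Each bag holds 2 vertices, so the decomposition has width 1, which upper-bounds the treewidth. G has an edge, so its treewidth is at least 1. Hence tw(G) = 1 exactly.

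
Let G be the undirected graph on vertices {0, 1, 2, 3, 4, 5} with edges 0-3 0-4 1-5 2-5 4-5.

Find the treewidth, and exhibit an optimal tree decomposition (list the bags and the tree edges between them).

Treewidth 1.
One optimal decomposition is:
Bags: B1 = {1, 5}  B2 = {4, 5}  B3 = {0, 4}  B4 = {0, 3}  B5 = {2, 5}
Tree: B1–B2, B2–B3, B3–B4, B2–B5

Every bag has size at most 2, so the width is 2 − 1 = 1 and tw(G) ≤ 1. Any graph with an edge has treewidth ≥ 1, and G has the edge 5–1. Hence tw(G) = 1 exactly.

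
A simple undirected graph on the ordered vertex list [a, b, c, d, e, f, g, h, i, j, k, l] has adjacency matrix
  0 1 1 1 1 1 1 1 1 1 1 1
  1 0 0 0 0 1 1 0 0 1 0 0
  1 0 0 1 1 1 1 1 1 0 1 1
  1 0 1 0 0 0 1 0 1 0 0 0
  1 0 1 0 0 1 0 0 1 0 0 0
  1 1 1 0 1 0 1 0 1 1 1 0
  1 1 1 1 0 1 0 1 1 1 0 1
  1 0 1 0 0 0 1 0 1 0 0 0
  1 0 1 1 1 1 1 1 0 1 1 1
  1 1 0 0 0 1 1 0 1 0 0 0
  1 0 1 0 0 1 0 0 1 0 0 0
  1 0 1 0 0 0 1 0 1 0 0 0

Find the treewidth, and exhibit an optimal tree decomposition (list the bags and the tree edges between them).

The largest bag has 5 vertices, giving width 4; this decomposition certifies tw(G) ≤ 4. On the other hand G contains the 5-clique {a, b, f, g, j}. A clique must lie in a single bag of any decomposition, so no decomposition can have width below 4. Therefore the treewidth is 4.

Treewidth 4.
One optimal decomposition is:
Bags: B1 = {a, c, f, g, i}  B2 = {a, f, g, i, j}  B3 = {a, c, g, i, l}  B4 = {a, c, d, g, i}  B5 = {a, c, g, h, i}  B6 = {a, c, e, f, i}  B7 = {a, c, f, i, k}  B8 = {a, b, f, g, j}
Tree: B1–B2, B1–B3, B3–B4, B3–B5, B1–B6, B6–B7, B2–B8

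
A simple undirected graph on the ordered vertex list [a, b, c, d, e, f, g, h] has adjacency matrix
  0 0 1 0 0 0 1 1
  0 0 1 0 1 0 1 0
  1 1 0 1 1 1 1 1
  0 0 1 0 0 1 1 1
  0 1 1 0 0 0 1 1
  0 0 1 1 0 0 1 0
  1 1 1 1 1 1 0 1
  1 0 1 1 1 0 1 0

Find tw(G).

3

A width-3 tree decomposition is:
Bags: B1 = {b, c, e, g}  B2 = {c, e, g, h}  B3 = {c, d, g, h}  B4 = {a, c, g, h}  B5 = {c, d, f, g}
Tree: B1–B2, B2–B3, B3–B4, B3–B5
Every bag has size at most 4, so the width is 4 − 1 = 3 and tw(G) ≤ 3. Conversely, {c, d, g, h} is a clique of size 4, and the vertices of any clique must share a bag in every tree decomposition; so some bag has ≥ 4 vertices and tw(G) ≥ 3. The upper and lower bounds meet at 3, so that is the treewidth.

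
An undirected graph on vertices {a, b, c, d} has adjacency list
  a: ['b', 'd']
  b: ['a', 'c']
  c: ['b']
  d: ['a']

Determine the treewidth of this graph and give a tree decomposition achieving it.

Treewidth 1.
One such decomposition:
Bags: B1 = {a, d}  B2 = {a, b}  B3 = {b, c}
Tree: B1–B2, B2–B3

The largest bag has 2 vertices, giving width 1; this decomposition certifies tw(G) ≤ 1. Since G has at least one edge (e.g. d–a), it is not an edgeless graph, so tw(G) ≥ 1. The upper and lower bounds meet at 1, so that is the treewidth.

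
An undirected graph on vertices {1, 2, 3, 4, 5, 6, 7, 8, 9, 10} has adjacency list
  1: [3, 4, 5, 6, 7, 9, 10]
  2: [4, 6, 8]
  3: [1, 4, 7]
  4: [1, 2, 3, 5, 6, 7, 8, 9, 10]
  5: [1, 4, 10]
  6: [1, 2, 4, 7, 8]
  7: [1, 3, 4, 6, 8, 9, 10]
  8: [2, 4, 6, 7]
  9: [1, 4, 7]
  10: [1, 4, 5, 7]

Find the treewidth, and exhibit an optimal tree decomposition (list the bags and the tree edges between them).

Every bag has size at most 4, so the width is 4 − 1 = 3 and tw(G) ≤ 3. For the lower bound, the 4 vertices {2, 4, 6, 8} are pairwise adjacent, and any tree decomposition puts a clique entirely inside one bag — forcing width ≥ 3. Combining the bounds, tw(G) = 3.

Treewidth 3.
One optimal decomposition is:
Bags: B1 = {1, 3, 4, 7}  B2 = {1, 4, 7, 10}  B3 = {1, 4, 5, 10}  B4 = {1, 4, 7, 9}  B5 = {1, 4, 6, 7}  B6 = {4, 6, 7, 8}  B7 = {2, 4, 6, 8}
Tree: B1–B2, B2–B3, B1–B4, B2–B5, B5–B6, B6–B7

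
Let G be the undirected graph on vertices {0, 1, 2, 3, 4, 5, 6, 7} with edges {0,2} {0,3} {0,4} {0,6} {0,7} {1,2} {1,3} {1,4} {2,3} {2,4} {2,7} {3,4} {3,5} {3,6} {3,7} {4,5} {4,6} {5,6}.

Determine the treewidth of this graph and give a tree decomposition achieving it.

Treewidth 3.
One such decomposition:
Bags: B1 = {1, 2, 3, 4}  B2 = {0, 2, 3, 4}  B3 = {0, 3, 4, 6}  B4 = {0, 2, 3, 7}  B5 = {3, 4, 5, 6}
Tree: B1–B2, B2–B3, B2–B4, B3–B5

Every bag has size at most 4, so the width is 4 − 1 = 3 and tw(G) ≤ 3. On the other hand G contains the 4-clique {0, 2, 3, 4}. A clique must lie in a single bag of any decomposition, so no decomposition can have width below 3. Hence tw(G) = 3 exactly.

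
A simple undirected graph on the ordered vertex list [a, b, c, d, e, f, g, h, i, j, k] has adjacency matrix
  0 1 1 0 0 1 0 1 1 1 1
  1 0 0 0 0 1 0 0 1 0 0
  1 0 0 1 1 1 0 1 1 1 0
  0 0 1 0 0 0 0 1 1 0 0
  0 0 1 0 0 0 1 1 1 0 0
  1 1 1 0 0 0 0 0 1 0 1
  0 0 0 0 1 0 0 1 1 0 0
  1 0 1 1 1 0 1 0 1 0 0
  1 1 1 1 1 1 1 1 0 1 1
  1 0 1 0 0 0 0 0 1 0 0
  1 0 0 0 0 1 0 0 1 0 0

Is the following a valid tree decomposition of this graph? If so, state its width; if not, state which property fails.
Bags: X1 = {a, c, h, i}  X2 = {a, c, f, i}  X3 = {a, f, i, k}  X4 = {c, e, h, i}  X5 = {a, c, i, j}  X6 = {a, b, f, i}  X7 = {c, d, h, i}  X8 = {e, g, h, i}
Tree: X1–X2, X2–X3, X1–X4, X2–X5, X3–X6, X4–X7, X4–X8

Yes; width 3.

Checking the three conditions: (i) the bags cover all of {a, b, c, d, e, f, g, h, i, j, k}; (ii) for each edge, some bag contains both endpoints; (iii) the bags containing any fixed vertex form a subtree. All hold, so the decomposition is valid with width 4 − 1 = 3.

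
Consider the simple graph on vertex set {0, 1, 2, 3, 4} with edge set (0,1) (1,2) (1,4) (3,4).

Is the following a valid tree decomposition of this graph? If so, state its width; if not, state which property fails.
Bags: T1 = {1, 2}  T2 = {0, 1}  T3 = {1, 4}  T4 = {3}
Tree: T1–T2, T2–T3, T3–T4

A tree decomposition must satisfy three properties: every vertex lies in some bag; for every edge, both endpoints lie together in some bag; and for every vertex, the bags containing it form a connected subtree. Here edge (4,3) lies in no bag, so the decomposition is invalid.

No — edge (4,3) lies in no bag.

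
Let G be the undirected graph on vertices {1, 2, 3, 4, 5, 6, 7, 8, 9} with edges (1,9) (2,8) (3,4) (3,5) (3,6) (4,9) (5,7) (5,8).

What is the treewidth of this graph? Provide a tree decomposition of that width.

Each bag holds 2 vertices, so the decomposition has width 1, which upper-bounds the treewidth. Any graph with an edge has treewidth ≥ 1, and G has the edge 3–4. Therefore the treewidth is 1.

Treewidth 1.
One optimal decomposition is:
Bags: B1 = {3, 4}  B2 = {3, 5}  B3 = {5, 8}  B4 = {4, 9}  B5 = {1, 9}  B6 = {5, 7}  B7 = {2, 8}  B8 = {3, 6}
Tree: B1–B2, B2–B3, B1–B4, B4–B5, B3–B6, B3–B7, B1–B8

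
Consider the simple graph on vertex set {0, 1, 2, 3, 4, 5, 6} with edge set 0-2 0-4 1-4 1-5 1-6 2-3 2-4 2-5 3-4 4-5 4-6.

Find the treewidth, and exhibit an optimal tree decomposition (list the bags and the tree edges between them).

Each bag holds 3 vertices, so the decomposition has width 2, which upper-bounds the treewidth. On the other hand G contains the 3-clique {1, 4, 5}. A clique must lie in a single bag of any decomposition, so no decomposition can have width below 2. Combining the bounds, tw(G) = 2.

Treewidth 2.
One optimal decomposition is:
Bags: B1 = {2, 3, 4}  B2 = {2, 4, 5}  B3 = {1, 4, 5}  B4 = {1, 4, 6}  B5 = {0, 2, 4}
Tree: B1–B2, B2–B3, B3–B4, B2–B5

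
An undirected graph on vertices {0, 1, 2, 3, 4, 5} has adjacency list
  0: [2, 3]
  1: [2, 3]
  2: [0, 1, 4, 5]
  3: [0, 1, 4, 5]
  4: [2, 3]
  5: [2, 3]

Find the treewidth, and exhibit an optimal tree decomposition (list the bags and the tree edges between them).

Treewidth 2.
One such decomposition:
Bags: B1 = {2, 3, 4}  B2 = {0, 2, 3}  B3 = {1, 2, 3}  B4 = {2, 3, 5}
Tree: B1–B2, B2–B3, B3–B4

The largest bag has 3 vertices, giving width 2; this decomposition certifies tw(G) ≤ 2. The edges 3–4–2–0–3 form a cycle, so G is not a tree and its treewidth is at least 2. Therefore the treewidth is 2.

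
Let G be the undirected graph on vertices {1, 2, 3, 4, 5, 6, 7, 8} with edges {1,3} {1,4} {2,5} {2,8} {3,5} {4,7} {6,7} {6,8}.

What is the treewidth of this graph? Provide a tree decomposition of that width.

Treewidth 2.
One optimal decomposition is:
Bags: B1 = {4, 6, 7}  B2 = {1, 4, 6}  B3 = {1, 3, 6}  B4 = {3, 5, 6}  B5 = {2, 5, 6}  B6 = {2, 6, 8}
Tree: B1–B2, B2–B3, B3–B4, B4–B5, B5–B6

Every bag has size at most 3, so the width is 3 − 1 = 2 and tw(G) ≤ 2. For the lower bound, G contains the cycle 6–7–4–1–3–5–2–8–6, so G is not a forest; only forests have treewidth ≤ 1, hence tw(G) ≥ 2. Hence tw(G) = 2 exactly.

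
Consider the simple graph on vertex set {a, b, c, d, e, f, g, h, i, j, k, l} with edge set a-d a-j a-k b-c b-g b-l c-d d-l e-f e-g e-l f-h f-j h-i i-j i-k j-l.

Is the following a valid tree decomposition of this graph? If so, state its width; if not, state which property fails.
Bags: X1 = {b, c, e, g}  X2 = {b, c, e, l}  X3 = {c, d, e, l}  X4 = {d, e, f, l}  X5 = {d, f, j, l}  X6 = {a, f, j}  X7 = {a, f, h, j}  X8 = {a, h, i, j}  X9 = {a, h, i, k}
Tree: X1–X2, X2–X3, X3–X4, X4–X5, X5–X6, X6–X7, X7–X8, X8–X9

No — edge (d,a) lies in no bag.

A tree decomposition must satisfy three properties: every vertex lies in some bag; for every edge, both endpoints lie together in some bag; and for every vertex, the bags containing it form a connected subtree. Here edge (d,a) lies in no bag, so the decomposition is invalid.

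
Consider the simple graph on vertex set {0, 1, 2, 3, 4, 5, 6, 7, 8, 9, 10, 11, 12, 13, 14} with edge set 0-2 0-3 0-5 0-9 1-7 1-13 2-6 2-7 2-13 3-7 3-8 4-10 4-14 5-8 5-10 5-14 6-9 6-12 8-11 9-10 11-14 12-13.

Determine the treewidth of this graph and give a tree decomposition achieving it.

The largest bag has 4 vertices, giving width 3; this decomposition certifies tw(G) ≤ 3. For the lower bound: the 4 vertex sets {1,12,13}, {7}, {2}, {0,3,6,9} are disjoint, each induces a connected subgraph, and every pair is joined by at least one edge of G. Contracting each set to a single vertex therefore yields K_{4} as a minor, and since treewidth is minor-monotone, tw(G) ≥ tw(K_{4}) = 3. Combining the bounds, tw(G) = 3.

Treewidth 3.
Bags: B1 = {1, 7, 12, 13}  B2 = {2, 7, 12, 13}  B3 = {2, 6, 7, 12}  B4 = {2, 3, 6, 7}  B5 = {0, 2, 3, 6}  B6 = {0, 3, 6, 9}  B7 = {0, 3, 8, 9}  B8 = {0, 5, 8, 9}  B9 = {5, 8, 9, 10}  B10 = {5, 8, 10, 11}  B11 = {5, 10, 11, 14}  B12 = {4, 10, 11, 14}
Tree: B1–B2, B2–B3, B3–B4, B4–B5, B5–B6, B6–B7, B7–B8, B8–B9, B9–B10, B10–B11, B11–B12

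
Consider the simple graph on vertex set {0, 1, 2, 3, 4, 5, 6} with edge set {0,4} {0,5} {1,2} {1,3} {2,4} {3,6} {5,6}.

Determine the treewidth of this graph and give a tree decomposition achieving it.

Treewidth 2.
One such decomposition:
Bags: B1 = {0, 5, 6}  B2 = {0, 4, 6}  B3 = {2, 4, 6}  B4 = {1, 2, 6}  B5 = {1, 3, 6}
Tree: B1–B2, B2–B3, B3–B4, B4–B5

Every bag has size at most 3, so the width is 3 − 1 = 2 and tw(G) ≤ 2. Since 6–5–0–4–2–1–3–6 is a cycle in G, G is not acyclic. Forests are exactly the graphs of treewidth ≤ 1, so tw(G) ≥ 2. Hence tw(G) = 2 exactly.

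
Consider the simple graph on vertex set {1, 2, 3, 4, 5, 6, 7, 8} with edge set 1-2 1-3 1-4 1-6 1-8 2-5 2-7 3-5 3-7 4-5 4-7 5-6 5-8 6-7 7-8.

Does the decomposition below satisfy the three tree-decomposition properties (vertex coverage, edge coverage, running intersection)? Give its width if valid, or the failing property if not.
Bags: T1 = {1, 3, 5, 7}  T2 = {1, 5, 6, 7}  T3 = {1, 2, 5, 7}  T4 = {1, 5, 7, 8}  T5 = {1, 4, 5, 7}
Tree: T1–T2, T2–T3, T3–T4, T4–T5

Yes; width 3.

Checking the three conditions: (i) the bags cover all of {1, 2, 3, 4, 5, 6, 7, 8}; (ii) for each edge, some bag contains both endpoints; (iii) the bags containing any fixed vertex form a subtree. All hold, so the decomposition is valid with width 4 − 1 = 3.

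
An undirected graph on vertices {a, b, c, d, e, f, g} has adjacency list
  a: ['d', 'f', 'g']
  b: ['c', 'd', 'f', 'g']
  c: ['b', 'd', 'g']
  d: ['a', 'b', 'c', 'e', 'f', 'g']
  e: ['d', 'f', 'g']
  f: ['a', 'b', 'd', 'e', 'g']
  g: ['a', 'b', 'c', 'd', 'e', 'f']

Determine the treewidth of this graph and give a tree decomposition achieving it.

The largest bag has 4 vertices, giving width 3; this decomposition certifies tw(G) ≤ 3. Conversely, {b, c, d, g} is a clique of size 4, and the vertices of any clique must share a bag in every tree decomposition; so some bag has ≥ 4 vertices and tw(G) ≥ 3. The upper and lower bounds meet at 3, so that is the treewidth.

Treewidth 3.
One optimal decomposition is:
Bags: B1 = {d, e, f, g}  B2 = {a, d, f, g}  B3 = {b, d, f, g}  B4 = {b, c, d, g}
Tree: B1–B2, B2–B3, B3–B4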